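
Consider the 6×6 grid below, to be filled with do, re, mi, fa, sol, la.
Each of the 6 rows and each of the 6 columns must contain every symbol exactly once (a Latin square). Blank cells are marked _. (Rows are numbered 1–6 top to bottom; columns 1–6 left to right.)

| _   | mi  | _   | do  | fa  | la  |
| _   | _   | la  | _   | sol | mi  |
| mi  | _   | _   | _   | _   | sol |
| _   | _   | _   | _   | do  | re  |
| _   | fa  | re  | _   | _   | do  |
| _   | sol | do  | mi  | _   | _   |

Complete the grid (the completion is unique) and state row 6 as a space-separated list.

la sol do mi re fa

Row 6, column 6: row 6 has {do, mi, sol} and column 6 has {do, re, mi, sol, la}, leaving only fa.
Row 1, column 3: row 1 has {do, mi, fa, la} and column 3 has {do, re, la}, leaving only sol.
Row 1, column 1: row 1 has {do, mi, fa, sol, la} and column 1 has {mi}, leaving only re.
Row 6, column 1: row 6 has {do, mi, fa, sol} and column 1 has {re, mi}, leaving only la.
Row 6, column 5: row 6 has {do, mi, fa, sol, la} and column 5 has {do, fa, sol}, leaving only re.
So row 6 reads: la sol do mi re fa.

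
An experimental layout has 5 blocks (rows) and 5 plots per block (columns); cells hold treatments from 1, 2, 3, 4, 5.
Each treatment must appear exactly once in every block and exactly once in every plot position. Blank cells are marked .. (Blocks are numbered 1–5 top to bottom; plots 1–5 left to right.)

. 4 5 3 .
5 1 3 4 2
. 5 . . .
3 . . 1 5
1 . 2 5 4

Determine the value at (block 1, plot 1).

2

Block 1 already has {3, 4, 5} and plot 1 already has {1, 3, 5}, so block 1, plot 1 must be 2.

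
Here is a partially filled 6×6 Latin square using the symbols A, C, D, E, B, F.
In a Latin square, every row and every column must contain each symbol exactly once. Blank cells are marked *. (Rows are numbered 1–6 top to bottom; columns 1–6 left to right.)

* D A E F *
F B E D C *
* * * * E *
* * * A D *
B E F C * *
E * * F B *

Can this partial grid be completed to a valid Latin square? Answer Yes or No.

Row 1, column 1: row 1 has {A, D, E, F} and column 1 has {E, B, F}, so it must be C.
Now row 4, column 1: row 4 together with column 1 already contain {A, C, D, E, B, F} — every symbol — so nothing can go there. The grid has no valid completion.

No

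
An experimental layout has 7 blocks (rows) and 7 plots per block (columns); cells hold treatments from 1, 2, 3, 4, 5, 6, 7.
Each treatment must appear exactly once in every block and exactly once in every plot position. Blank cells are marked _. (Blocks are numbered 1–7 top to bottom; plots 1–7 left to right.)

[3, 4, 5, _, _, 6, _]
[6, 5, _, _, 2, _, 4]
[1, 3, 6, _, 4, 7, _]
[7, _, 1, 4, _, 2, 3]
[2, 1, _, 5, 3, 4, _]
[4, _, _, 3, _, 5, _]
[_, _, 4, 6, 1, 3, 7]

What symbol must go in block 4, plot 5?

Block 1, plot 5: block 1 has {3, 4, 5, 6} and plot 5 has {1, 2, 3, 4}, leaving only 7.
Block 2, plot 6: block 2 has {2, 4, 5, 6} and plot 6 has {2, 3, 4, 5, 6, 7}, leaving only 1.
Block 2, plot 4: block 2 has {1, 2, 4, 5, 6} and plot 4 has {3, 4, 5, 6}, leaving only 7.
Block 2, plot 3: block 2 has {1, 2, 4, 5, 6, 7} and plot 3 has {1, 4, 5, 6}, leaving only 3.
Block 3, plot 4: block 3 has {1, 3, 4, 6, 7} and plot 4 has {3, 4, 5, 6, 7}, leaving only 2.
Block 1, plot 4: block 1 has {3, 4, 5, 6, 7} and plot 4 has {2, 3, 4, 5, 6, 7}, leaving only 1.
Block 1, plot 7: block 1 has {1, 3, 4, 5, 6, 7} and plot 7 has {3, 4, 7}, leaving only 2.
Block 3, plot 7: block 3 has {1, 2, 3, 4, 6, 7} and plot 7 has {2, 3, 4, 7}, leaving only 5.
Block 4, plot 2: block 4 has {1, 2, 3, 4, 7} and plot 2 has {1, 3, 4, 5}, leaving only 6.
Block 4 already has {1, 2, 3, 4, 6, 7} and plot 5 already has {1, 2, 3, 4, 7}, so block 4, plot 5 must be 5.

5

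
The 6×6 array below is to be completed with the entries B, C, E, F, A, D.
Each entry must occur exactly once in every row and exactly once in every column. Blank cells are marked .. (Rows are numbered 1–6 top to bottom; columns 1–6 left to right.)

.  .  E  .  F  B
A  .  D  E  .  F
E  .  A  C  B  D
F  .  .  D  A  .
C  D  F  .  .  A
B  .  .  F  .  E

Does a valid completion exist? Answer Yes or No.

No row or column among the givens repeats a symbol, and propagating forced cells runs into no contradiction.
One valid completion exists (for instance, D C E A F B / A B D E C F / E F A C B D / F E B D A C / C D F B E A / B A C F D E).

Yes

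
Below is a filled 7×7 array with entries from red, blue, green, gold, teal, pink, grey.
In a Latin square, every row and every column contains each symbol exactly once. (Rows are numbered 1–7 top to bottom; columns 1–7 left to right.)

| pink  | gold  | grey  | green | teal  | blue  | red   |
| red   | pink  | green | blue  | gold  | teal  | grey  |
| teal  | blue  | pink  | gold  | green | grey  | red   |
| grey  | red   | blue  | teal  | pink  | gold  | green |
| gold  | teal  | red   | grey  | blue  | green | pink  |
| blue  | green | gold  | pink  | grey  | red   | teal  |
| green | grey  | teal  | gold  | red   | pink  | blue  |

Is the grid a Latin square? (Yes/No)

Every row is a permutation, but column 7 contains red twice (at rows 1 and 3).

No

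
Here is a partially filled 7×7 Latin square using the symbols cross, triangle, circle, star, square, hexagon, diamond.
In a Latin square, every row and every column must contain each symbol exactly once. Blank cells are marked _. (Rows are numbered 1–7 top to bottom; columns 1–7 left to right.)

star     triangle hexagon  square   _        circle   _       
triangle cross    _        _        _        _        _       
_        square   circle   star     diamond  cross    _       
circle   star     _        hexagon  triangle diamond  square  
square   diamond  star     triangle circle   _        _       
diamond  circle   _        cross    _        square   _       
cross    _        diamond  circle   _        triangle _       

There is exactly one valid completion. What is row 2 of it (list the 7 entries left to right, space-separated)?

triangle cross square diamond hexagon star circle

Row 2, column 3: row 2 has {cross, triangle} and column 3 has {circle, star, hexagon, diamond}, leaving only square.
Row 2, column 4: row 2 has {cross, triangle, square} and column 4 has {cross, triangle, circle, star, square, hexagon}, leaving only diamond.
Row 1, column 5: row 1 has {triangle, circle, star, square, hexagon} and column 5 has {triangle, circle, diamond}, leaving only cross.
Row 1, column 7: row 1 has {cross, triangle, circle, star, square, hexagon} and column 7 has {square}, leaving only diamond.
Row 3, column 1: row 3 has {cross, circle, star, square, diamond} and column 1 has {cross, triangle, circle, star, square, diamond}, leaving only hexagon.
Row 3, column 7: row 3 has {cross, circle, star, square, hexagon, diamond} and column 7 has {square, diamond}, leaving only triangle.
Row 4, column 3: row 4 has {triangle, circle, star, square, hexagon, diamond} and column 3 has {circle, star, square, hexagon, diamond}, leaving only cross.
Row 5, column 6: row 5 has {triangle, circle, star, square, diamond} and column 6 has {cross, triangle, circle, square, diamond}, leaving only hexagon.
Row 2, column 6: row 2 has {cross, triangle, square, diamond} and column 6 has {cross, triangle, circle, square, hexagon, diamond}, leaving only star.
Row 2, column 5: row 2 has {cross, triangle, star, square, diamond} and column 5 has {cross, triangle, circle, diamond}, leaving only hexagon.
Row 2, column 7: row 2 has {cross, triangle, star, square, hexagon, diamond} and column 7 has {triangle, square, diamond}, leaving only circle.
So row 2 reads: triangle cross square diamond hexagon star circle.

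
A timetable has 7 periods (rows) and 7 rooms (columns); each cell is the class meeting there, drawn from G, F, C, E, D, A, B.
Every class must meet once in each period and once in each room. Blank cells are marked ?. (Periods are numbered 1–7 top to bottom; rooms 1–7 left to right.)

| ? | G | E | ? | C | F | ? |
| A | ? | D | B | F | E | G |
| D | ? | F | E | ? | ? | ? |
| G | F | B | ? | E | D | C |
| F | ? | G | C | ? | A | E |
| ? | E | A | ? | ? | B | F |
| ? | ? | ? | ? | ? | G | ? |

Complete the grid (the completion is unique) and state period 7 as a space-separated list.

Period 7, room 3: period 7 has {G} and room 3 has {G, F, E, D, A, B}, leaving only C.
Period 1, room 1: period 1 has {G, F, C, E} and room 1 has {G, F, D, A}, leaving only B.
Period 7, room 1: period 7 has {G, C} and room 1 has {G, F, D, A, B}, leaving only E.
Period 2, room 2: period 2 has {G, F, E, D, A, B} and room 2 has {G, F, E}, leaving only C.
Period 3, room 6: period 3 has {F, E, D} and room 6 has {G, F, E, D, A, B}, leaving only C.
Period 4, room 4: period 4 has {G, F, C, E, D, B} and room 4 has {C, E, B}, leaving only A.
Period 1, room 4: period 1 has {G, F, C, E, B} and room 4 has {C, E, A, B}, leaving only D.
Period 7, room 4: period 7 has {G, C, E} and room 4 has {C, E, D, A, B}, leaving only F.
Period 1, room 7: period 1 has {G, F, C, E, D, B} and room 7 has {G, F, C, E}, leaving only A.
Period 3, room 7: period 3 has {F, C, E, D} and room 7 has {G, F, C, E, A}, leaving only B.
Period 7, room 7: period 7 has {G, F, C, E} and room 7 has {G, F, C, E, A, B}, leaving only D.
Period 3, room 2: period 3 has {F, C, E, D, B} and room 2 has {G, F, C, E}, leaving only A.
Period 7, room 2: period 7 has {G, F, C, E, D} and room 2 has {G, F, C, E, A}, leaving only B.
Period 7, room 5: period 7 has {G, F, C, E, D, B} and room 5 has {F, C, E}, leaving only A.
So period 7 reads: E B C F A G D.

E B C F A G D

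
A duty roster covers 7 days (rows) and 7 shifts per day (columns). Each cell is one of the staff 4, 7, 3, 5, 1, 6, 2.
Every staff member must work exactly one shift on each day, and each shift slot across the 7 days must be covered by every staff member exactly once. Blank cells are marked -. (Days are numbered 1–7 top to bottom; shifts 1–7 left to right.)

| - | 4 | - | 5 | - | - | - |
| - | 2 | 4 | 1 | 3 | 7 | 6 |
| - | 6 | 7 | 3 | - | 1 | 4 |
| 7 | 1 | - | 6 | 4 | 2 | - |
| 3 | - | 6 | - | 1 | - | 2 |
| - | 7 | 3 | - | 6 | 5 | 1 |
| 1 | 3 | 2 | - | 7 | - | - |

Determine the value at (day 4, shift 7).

3

Day 1, shift 3: day 1 has {4, 5} and shift 3 has {4, 7, 3, 6, 2}, leaving only 1.
Day 1, shift 5: day 1 has {4, 5, 1} and shift 5 has {4, 7, 3, 1, 6}, leaving only 2.
Day 1, shift 1: day 1 has {4, 5, 1, 2} and shift 1 has {7, 3, 1}, leaving only 6.
Day 1, shift 6: day 1 has {4, 5, 1, 6, 2} and shift 6 has {7, 5, 1, 2}, leaving only 3.
Day 1, shift 7: day 1 has {4, 3, 5, 1, 6, 2} and shift 7 has {4, 1, 6, 2}, leaving only 7.
Day 2, shift 1: day 2 has {4, 7, 3, 1, 6, 2} and shift 1 has {7, 3, 1, 6}, leaving only 5.
Day 3, shift 1: day 3 has {4, 7, 3, 1, 6} and shift 1 has {7, 3, 5, 1, 6}, leaving only 2.
Day 3, shift 5: day 3 has {4, 7, 3, 1, 6, 2} and shift 5 has {4, 7, 3, 1, 6, 2}, leaving only 5.
Day 4, shift 3: day 4 has {4, 7, 1, 6, 2} and shift 3 has {4, 7, 3, 1, 6, 2}, leaving only 5.
Day 4 already has {4, 7, 5, 1, 6, 2} and shift 7 already has {4, 7, 1, 6, 2}, so day 4, shift 7 must be 3.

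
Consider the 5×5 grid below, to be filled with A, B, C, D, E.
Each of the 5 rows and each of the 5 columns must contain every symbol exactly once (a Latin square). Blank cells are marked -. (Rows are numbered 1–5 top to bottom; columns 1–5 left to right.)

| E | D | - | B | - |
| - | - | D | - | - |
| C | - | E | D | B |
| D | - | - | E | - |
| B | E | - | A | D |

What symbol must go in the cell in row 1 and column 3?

Row 2, column 1: row 2 has {D} and column 1 has {B, C, D, E}, leaving only A.
Row 2, column 4: row 2 has {A, D} and column 4 has {A, B, D, E}, leaving only C.
Row 2, column 2: row 2 has {A, C, D} and column 2 has {D, E}, leaving only B.
Row 2, column 5: row 2 has {A, B, C, D} and column 5 has {B, D}, leaving only E.
Row 3, column 2: row 3 has {B, C, D, E} and column 2 has {B, D, E}, leaving only A.
Row 4, column 2: row 4 has {D, E} and column 2 has {A, B, D, E}, leaving only C.
Row 4, column 5: row 4 has {C, D, E} and column 5 has {B, D, E}, leaving only A.
Row 1, column 5: row 1 has {B, D, E} and column 5 has {A, B, D, E}, leaving only C.
Row 1 already has {B, C, D, E} and column 3 already has {D, E}, so row 1, column 3 must be A.

A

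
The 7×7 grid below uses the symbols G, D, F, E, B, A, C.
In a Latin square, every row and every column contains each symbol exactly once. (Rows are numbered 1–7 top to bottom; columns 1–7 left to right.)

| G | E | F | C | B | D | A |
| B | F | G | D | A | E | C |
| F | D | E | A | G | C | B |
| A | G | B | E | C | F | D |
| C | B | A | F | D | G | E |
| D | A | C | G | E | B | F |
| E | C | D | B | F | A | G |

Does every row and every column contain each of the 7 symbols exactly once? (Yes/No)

Each row is a permutation of the 7 symbols, and so is each column.

Yes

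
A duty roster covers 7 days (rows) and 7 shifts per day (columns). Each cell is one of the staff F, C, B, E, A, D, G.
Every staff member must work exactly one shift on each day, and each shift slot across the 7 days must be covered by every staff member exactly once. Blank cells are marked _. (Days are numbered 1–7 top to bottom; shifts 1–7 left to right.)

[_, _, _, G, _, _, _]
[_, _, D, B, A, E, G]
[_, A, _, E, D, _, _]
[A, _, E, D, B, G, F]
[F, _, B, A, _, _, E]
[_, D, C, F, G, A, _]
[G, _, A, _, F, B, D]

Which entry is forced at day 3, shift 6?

F

Day 1, shift 3: day 1 has {G} and shift 3 has {C, B, E, A, D}, leaving only F.
Day 2, shift 1: day 2 has {B, E, A, D, G} and shift 1 has {F, A, G}, leaving only C.
Day 2, shift 2: day 2 has {C, B, E, A, D, G} and shift 2 has {A, D}, leaving only F.
Day 3, shift 1: day 3 has {E, A, D} and shift 1 has {F, C, A, G}, leaving only B.
Day 3, shift 3: day 3 has {B, E, A, D} and shift 3 has {F, C, B, E, A, D}, leaving only G.
Day 3, shift 7: day 3 has {B, E, A, D, G} and shift 7 has {F, E, D, G}, leaving only C.
Day 3 already has {C, B, E, A, D, G} and shift 6 already has {B, E, A, G}, so day 3, shift 6 must be F.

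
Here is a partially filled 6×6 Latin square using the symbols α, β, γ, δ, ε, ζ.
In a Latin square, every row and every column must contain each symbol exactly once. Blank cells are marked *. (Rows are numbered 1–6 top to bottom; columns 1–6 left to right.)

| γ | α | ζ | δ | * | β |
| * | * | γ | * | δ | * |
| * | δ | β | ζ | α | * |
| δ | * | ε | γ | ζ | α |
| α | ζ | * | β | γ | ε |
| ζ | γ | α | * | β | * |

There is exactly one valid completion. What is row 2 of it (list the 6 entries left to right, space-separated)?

β ε γ α δ ζ

Row 2, column 6: row 2 has {γ, δ} and column 6 has {α, β, ε}, leaving only ζ.
Row 1, column 5: row 1 has {α, β, γ, δ, ζ} and column 5 has {α, β, γ, δ, ζ}, leaving only ε.
Row 3, column 1: row 3 has {α, β, δ, ζ} and column 1 has {α, γ, δ, ζ}, leaving only ε.
Row 2, column 1: row 2 has {γ, δ, ζ} and column 1 has {α, γ, δ, ε, ζ}, leaving only β.
Row 2, column 2: row 2 has {β, γ, δ, ζ} and column 2 has {α, γ, δ, ζ}, leaving only ε.
Row 2, column 4: row 2 has {β, γ, δ, ε, ζ} and column 4 has {β, γ, δ, ζ}, leaving only α.
So row 2 reads: β ε γ α δ ζ.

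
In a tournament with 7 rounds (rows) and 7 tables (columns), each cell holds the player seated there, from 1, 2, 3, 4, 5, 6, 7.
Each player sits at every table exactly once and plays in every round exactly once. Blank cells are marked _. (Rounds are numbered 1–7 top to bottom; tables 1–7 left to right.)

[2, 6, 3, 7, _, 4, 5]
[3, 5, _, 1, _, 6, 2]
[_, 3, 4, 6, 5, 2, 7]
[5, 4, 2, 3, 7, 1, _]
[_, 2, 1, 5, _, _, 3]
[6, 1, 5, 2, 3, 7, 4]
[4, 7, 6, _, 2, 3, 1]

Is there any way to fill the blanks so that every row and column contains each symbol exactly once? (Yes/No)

Round 5, table 6: round 5 together with table 6 already contain {1, 2, 3, 4, 5, 6, 7} — every symbol — so nothing can go there. The grid has no valid completion.

No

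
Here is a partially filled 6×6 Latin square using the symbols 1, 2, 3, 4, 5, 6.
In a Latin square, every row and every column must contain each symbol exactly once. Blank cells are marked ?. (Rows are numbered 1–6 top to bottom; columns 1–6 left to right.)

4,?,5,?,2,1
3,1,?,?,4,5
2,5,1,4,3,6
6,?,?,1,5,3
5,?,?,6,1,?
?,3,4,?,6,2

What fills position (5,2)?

2

Row 1, column 2: row 1 has {1, 2, 4, 5} and column 2 has {1, 3, 5}, leaving only 6.
Row 1, column 4: row 1 has {1, 2, 4, 5, 6} and column 4 has {1, 4, 6}, leaving only 3.
Row 2, column 4: row 2 has {1, 3, 4, 5} and column 4 has {1, 3, 4, 6}, leaving only 2.
Row 2, column 3: row 2 has {1, 2, 3, 4, 5} and column 3 has {1, 4, 5}, leaving only 6.
Row 4, column 3: row 4 has {1, 3, 5, 6} and column 3 has {1, 4, 5, 6}, leaving only 2.
Row 4, column 2: row 4 has {1, 2, 3, 5, 6} and column 2 has {1, 3, 5, 6}, leaving only 4.
Row 5 already has {1, 5, 6} and column 2 already has {1, 3, 4, 5, 6}, so row 5, column 2 must be 2.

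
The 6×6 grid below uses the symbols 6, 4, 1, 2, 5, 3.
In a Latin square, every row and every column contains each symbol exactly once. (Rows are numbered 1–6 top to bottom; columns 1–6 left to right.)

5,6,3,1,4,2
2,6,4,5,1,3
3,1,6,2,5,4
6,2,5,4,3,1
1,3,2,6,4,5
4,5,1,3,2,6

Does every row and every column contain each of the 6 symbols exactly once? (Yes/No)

Every row is a permutation, but column 5 contains 4 twice (at rows 1 and 5).

No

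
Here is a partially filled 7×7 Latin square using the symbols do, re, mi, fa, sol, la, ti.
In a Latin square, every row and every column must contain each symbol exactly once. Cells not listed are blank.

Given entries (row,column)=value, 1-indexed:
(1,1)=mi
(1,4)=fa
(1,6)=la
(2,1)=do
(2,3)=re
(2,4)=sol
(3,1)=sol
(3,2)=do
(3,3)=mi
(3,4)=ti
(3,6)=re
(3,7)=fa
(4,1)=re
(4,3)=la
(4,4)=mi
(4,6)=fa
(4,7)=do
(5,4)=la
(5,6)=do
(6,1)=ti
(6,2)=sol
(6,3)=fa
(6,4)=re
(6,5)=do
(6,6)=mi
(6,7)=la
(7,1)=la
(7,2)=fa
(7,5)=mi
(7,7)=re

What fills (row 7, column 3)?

ti

Row 2, column 6: row 2 has {do, re, sol} and column 6 has {do, re, mi, fa, la}, leaving only ti.
Row 2, column 7: row 2 has {do, re, sol, ti} and column 7 has {do, re, fa, la}, leaving only mi.
Row 2, column 2: row 2 has {do, re, mi, sol, ti} and column 2 has {do, fa, sol}, leaving only la.
Row 2, column 5: row 2 has {do, re, mi, sol, la, ti} and column 5 has {do, mi}, leaving only fa.
Row 3, column 5: row 3 has {do, re, mi, fa, sol, ti} and column 5 has {do, mi, fa}, leaving only la.
Row 4, column 2: row 4 has {do, re, mi, fa, la} and column 2 has {do, fa, sol, la}, leaving only ti.
Row 1, column 2: row 1 has {mi, fa, la} and column 2 has {do, fa, sol, la, ti}, leaving only re.
Row 4, column 5: row 4 has {do, re, mi, fa, la, ti} and column 5 has {do, mi, fa, la}, leaving only sol.
Row 1, column 5: row 1 has {re, mi, fa, la} and column 5 has {do, mi, fa, sol, la}, leaving only ti.
Row 1, column 7: row 1 has {re, mi, fa, la, ti} and column 7 has {do, re, mi, fa, la}, leaving only sol.
Row 1, column 3: row 1 has {re, mi, fa, sol, la, ti} and column 3 has {re, mi, fa, la}, leaving only do.
Row 5, column 1: row 5 has {do, la} and column 1 has {do, re, mi, sol, la, ti}, leaving only fa.
Row 5, column 2: row 5 has {do, fa, la} and column 2 has {do, re, fa, sol, la, ti}, leaving only mi.
Row 5, column 5: row 5 has {do, mi, fa, la} and column 5 has {do, mi, fa, sol, la, ti}, leaving only re.
Row 5, column 7: row 5 has {do, re, mi, fa, la} and column 7 has {do, re, mi, fa, sol, la}, leaving only ti.
Row 5, column 3: row 5 has {do, re, mi, fa, la, ti} and column 3 has {do, re, mi, fa, la}, leaving only sol.
Row 7 already has {re, mi, fa, la} and column 3 already has {do, re, mi, fa, sol, la}, so row 7, column 3 must be ti.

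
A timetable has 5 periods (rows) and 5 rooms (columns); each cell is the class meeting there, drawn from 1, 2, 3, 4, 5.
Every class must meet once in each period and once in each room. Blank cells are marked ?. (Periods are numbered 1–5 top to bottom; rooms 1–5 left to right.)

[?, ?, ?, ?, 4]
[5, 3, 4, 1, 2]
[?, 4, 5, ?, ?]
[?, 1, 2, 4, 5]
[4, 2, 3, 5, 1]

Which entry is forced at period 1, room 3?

Period 1 already has {4} and room 3 already has {2, 3, 4, 5}, so period 1, room 3 must be 1.

1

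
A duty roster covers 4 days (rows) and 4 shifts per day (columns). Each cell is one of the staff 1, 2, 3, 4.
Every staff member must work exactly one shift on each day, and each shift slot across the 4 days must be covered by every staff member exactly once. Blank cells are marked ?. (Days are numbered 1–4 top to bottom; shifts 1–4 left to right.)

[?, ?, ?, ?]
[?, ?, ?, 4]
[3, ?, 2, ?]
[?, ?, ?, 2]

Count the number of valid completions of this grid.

4

Day 1, shift 1: eliminating its day and shift leaves {1, 2, 4}.
Day 1, shift 2: eliminating its day and shift leaves {1, 2, 3, 4}.
Day 1, shift 3: eliminating its day and shift leaves {1, 3, 4}.
Day 1, shift 4: eliminating its day and shift leaves {1, 3}.
Day 2, shift 1: eliminating its day and shift leaves {1, 2}.
Day 2, shift 2: eliminating its day and shift leaves {1, 2, 3}.
Day 2, shift 3: eliminating its day and shift leaves {1, 3}.
Day 3, shift 2: eliminating its day and shift leaves {1, 4}.
Day 3, shift 4: eliminating its day and shift leaves {1}.
Day 4, shift 1: eliminating its day and shift leaves {1, 4}.
Day 4, shift 2: eliminating its day and shift leaves {1, 3, 4}.
Day 4, shift 3: eliminating its day and shift leaves {1, 3, 4}.
Enumerating the assignments across these blanks that avoid any day or shift repeat gives 4 completions.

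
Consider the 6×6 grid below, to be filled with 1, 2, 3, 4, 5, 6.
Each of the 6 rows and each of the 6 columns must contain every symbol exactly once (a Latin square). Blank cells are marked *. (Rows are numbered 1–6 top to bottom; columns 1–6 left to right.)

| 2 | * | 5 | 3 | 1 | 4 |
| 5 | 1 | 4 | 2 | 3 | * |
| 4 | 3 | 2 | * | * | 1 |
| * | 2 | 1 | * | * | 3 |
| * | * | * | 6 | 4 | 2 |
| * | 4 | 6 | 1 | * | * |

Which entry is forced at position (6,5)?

Row 1, column 2: row 1 has {1, 2, 3, 4, 5} and column 2 has {1, 2, 3, 4}, leaving only 6.
Row 2, column 6: row 2 has {1, 2, 3, 4, 5} and column 6 has {1, 2, 3, 4}, leaving only 6.
Row 3, column 4: row 3 has {1, 2, 3, 4} and column 4 has {1, 2, 3, 6}, leaving only 5.
Row 3, column 5: row 3 has {1, 2, 3, 4, 5} and column 5 has {1, 3, 4}, leaving only 6.
Row 4, column 1: row 4 has {1, 2, 3} and column 1 has {2, 4, 5}, leaving only 6.
Row 4, column 4: row 4 has {1, 2, 3, 6} and column 4 has {1, 2, 3, 5, 6}, leaving only 4.
Row 4, column 5: row 4 has {1, 2, 3, 4, 6} and column 5 has {1, 3, 4, 6}, leaving only 5.
Row 6 already has {1, 4, 6} and column 5 already has {1, 3, 4, 5, 6}, so row 6, column 5 must be 2.

2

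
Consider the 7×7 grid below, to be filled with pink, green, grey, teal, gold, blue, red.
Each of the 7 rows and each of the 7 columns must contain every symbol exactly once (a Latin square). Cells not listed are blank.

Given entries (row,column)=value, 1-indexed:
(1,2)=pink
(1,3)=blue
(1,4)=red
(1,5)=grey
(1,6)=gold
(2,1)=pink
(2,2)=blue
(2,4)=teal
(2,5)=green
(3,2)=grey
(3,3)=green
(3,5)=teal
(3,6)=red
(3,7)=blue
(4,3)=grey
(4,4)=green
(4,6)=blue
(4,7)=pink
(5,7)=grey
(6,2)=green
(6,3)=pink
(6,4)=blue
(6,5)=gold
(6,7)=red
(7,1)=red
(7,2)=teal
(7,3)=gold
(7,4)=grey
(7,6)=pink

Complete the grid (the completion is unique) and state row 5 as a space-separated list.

Row 2, column 3: row 2 has {pink, green, teal, blue} and column 3 has {pink, green, grey, gold, blue}, leaving only red.
Row 5, column 3: row 5 has {grey} and column 3 has {pink, green, grey, gold, blue, red}, leaving only teal.
Row 5, column 6: row 5 has {grey, teal} and column 6 has {pink, gold, blue, red}, leaving only green.
Row 2, column 6: row 2 has {pink, green, teal, blue, red} and column 6 has {pink, green, gold, blue, red}, leaving only grey.
Row 2, column 7: row 2 has {pink, green, grey, teal, blue, red} and column 7 has {pink, grey, blue, red}, leaving only gold.
Row 3, column 1: row 3 has {green, grey, teal, blue, red} and column 1 has {pink, red}, leaving only gold.
Row 5, column 1: row 5 has {green, grey, teal} and column 1 has {pink, gold, red}, leaving only blue.
Row 3, column 4: row 3 has {green, grey, teal, gold, blue, red} and column 4 has {green, grey, teal, blue, red}, leaving only pink.
Row 5, column 4: row 5 has {green, grey, teal, blue} and column 4 has {pink, green, grey, teal, blue, red}, leaving only gold.
Row 5, column 2: row 5 has {green, grey, teal, gold, blue} and column 2 has {pink, green, grey, teal, blue}, leaving only red.
Row 5, column 5: row 5 has {green, grey, teal, gold, blue, red} and column 5 has {green, grey, teal, gold}, leaving only pink.
So row 5 reads: blue red teal gold pink green grey.

blue red teal gold pink green grey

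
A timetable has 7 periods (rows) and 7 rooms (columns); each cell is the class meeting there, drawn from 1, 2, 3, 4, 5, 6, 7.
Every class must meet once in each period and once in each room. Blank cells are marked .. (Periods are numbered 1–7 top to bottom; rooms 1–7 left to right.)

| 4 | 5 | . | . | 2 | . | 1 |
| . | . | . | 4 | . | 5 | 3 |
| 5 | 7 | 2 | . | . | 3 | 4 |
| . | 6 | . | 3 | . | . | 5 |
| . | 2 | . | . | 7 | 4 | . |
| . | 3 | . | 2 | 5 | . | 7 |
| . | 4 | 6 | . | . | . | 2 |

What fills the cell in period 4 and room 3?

Period 2, room 2: period 2 has {3, 4, 5} and room 2 has {2, 3, 4, 5, 6, 7}, leaving only 1.
Period 2, room 3: period 2 has {1, 3, 4, 5} and room 3 has {2, 6}, leaving only 7.
Period 1, room 3: period 1 has {1, 2, 4, 5} and room 3 has {2, 6, 7}, leaving only 3.
Period 2, room 5: period 2 has {1, 3, 4, 5, 7} and room 5 has {2, 5, 7}, leaving only 6.
Period 2, room 1: period 2 has {1, 3, 4, 5, 6, 7} and room 1 has {4, 5}, leaving only 2.
Period 3, room 5: period 3 has {2, 3, 4, 5, 7} and room 5 has {2, 5, 6, 7}, leaving only 1.
Period 3, room 4: period 3 has {1, 2, 3, 4, 5, 7} and room 4 has {2, 3, 4}, leaving only 6.
Period 1, room 4: period 1 has {1, 2, 3, 4, 5} and room 4 has {2, 3, 4, 6}, leaving only 7.
Period 1, room 6: period 1 has {1, 2, 3, 4, 5, 7} and room 6 has {3, 4, 5}, leaving only 6.
Period 4, room 5: period 4 has {3, 5, 6} and room 5 has {1, 2, 5, 6, 7}, leaving only 4.
Period 4 already has {3, 4, 5, 6} and room 3 already has {2, 3, 6, 7}, so period 4, room 3 must be 1.

1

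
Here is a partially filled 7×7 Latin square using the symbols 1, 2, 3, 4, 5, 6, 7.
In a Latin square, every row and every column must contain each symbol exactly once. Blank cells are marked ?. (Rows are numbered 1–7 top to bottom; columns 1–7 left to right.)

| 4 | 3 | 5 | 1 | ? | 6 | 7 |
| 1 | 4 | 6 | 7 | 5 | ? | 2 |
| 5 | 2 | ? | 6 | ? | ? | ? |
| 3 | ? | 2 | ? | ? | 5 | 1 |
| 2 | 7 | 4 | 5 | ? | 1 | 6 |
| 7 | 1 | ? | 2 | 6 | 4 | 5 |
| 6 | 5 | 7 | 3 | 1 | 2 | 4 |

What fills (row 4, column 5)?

Row 1, column 5: row 1 has {1, 3, 4, 5, 6, 7} and column 5 has {1, 5, 6}, leaving only 2.
Row 2, column 6: row 2 has {1, 2, 4, 5, 6, 7} and column 6 has {1, 2, 4, 5, 6}, leaving only 3.
Row 3, column 6: row 3 has {2, 5, 6} and column 6 has {1, 2, 3, 4, 5, 6}, leaving only 7.
Row 3, column 7: row 3 has {2, 5, 6, 7} and column 7 has {1, 2, 4, 5, 6, 7}, leaving only 3.
Row 3, column 3: row 3 has {2, 3, 5, 6, 7} and column 3 has {2, 4, 5, 6, 7}, leaving only 1.
Row 3, column 5: row 3 has {1, 2, 3, 5, 6, 7} and column 5 has {1, 2, 5, 6}, leaving only 4.
Row 4 already has {1, 2, 3, 5} and column 5 already has {1, 2, 4, 5, 6}, so row 4, column 5 must be 7.

7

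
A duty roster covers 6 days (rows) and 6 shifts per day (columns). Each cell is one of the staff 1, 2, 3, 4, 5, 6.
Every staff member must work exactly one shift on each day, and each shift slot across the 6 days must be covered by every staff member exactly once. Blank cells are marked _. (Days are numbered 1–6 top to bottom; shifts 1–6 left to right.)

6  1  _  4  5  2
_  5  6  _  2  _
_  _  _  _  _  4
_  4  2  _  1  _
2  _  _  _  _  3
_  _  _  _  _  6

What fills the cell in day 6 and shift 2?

Day 1, shift 3: day 1 has {1, 2, 4, 5, 6} and shift 3 has {2, 6}, leaving only 3.
Day 2, shift 6: day 2 has {2, 5, 6} and shift 6 has {2, 3, 4, 6}, leaving only 1.
Day 2, shift 4: day 2 has {1, 2, 5, 6} and shift 4 has {4}, leaving only 3.
Day 2, shift 1: day 2 has {1, 2, 3, 5, 6} and shift 1 has {2, 6}, leaving only 4.
Day 4, shift 6: day 4 has {1, 2, 4} and shift 6 has {1, 2, 3, 4, 6}, leaving only 5.
Day 4, shift 1: day 4 has {1, 2, 4, 5} and shift 1 has {2, 4, 6}, leaving only 3.
Day 4, shift 4: day 4 has {1, 2, 3, 4, 5} and shift 4 has {3, 4}, leaving only 6.
Day 5, shift 2: day 5 has {2, 3} and shift 2 has {1, 4, 5}, leaving only 6.
Day 5, shift 5: day 5 has {2, 3, 6} and shift 5 has {1, 2, 5}, leaving only 4.
Day 6, shift 5: day 6 has {6} and shift 5 has {1, 2, 4, 5}, leaving only 3.
Day 6 already has {3, 6} and shift 2 already has {1, 4, 5, 6}, so day 6, shift 2 must be 2.

2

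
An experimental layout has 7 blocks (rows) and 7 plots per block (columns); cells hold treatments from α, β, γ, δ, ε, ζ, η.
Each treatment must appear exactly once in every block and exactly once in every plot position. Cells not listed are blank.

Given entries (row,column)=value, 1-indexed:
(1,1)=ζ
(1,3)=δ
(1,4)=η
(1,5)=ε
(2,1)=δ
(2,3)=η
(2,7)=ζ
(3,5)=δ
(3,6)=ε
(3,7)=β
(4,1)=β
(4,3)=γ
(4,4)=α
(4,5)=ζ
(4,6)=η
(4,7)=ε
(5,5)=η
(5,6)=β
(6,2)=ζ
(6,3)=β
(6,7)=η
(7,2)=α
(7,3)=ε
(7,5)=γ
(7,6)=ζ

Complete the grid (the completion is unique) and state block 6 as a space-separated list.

ε ζ β γ α δ η

Block 6, plot 5: block 6 has {β, ζ, η} and plot 5 has {γ, δ, ε, ζ, η}, leaving only α.
Block 2, plot 5: block 2 has {δ, ζ, η} and plot 5 has {α, γ, δ, ε, ζ, η}, leaving only β.
Block 4, plot 2: block 4 has {α, β, γ, ε, ζ, η} and plot 2 has {α, ζ}, leaving only δ.
Block 7, plot 1: block 7 has {α, γ, ε, ζ} and plot 1 has {β, δ, ζ}, leaving only η.
Block 7, plot 7: block 7 has {α, γ, ε, ζ, η} and plot 7 has {β, ε, ζ, η}, leaving only δ.
Block 7, plot 4: block 7 has {α, γ, δ, ε, ζ, η} and plot 4 has {α, η}, leaving only β.
Block 6, plot 1 is narrowed to {γ, ε}; only ε is consistent with the remaining cells.
Block 6, plot 4 is narrowed to {γ, δ}; only γ is consistent with the remaining cells.
Block 6, plot 6: block 6 has {α, β, γ, ε, ζ, η} and plot 6 has {β, ε, ζ, η}, leaving only δ.
So block 6 reads: ε ζ β γ α δ η.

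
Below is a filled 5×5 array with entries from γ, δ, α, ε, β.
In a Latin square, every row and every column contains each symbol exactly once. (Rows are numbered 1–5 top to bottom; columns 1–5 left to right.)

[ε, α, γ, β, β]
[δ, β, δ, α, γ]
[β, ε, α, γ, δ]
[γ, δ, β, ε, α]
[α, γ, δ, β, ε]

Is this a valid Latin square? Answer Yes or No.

Row 1 contains β twice (at columns 4 and 5); row 2 is also not a permutation.

No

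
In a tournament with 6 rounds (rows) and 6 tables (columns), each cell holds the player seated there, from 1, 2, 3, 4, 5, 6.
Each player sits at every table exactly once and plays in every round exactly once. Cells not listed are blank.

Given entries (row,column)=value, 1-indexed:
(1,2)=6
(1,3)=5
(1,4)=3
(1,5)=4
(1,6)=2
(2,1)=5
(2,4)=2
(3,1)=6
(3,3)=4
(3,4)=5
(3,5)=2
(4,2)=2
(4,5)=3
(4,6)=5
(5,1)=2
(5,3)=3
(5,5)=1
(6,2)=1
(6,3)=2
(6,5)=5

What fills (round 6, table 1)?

3

Round 1, table 1: round 1 has {2, 3, 4, 5, 6} and table 1 has {2, 5, 6}, leaving only 1.
Round 2, table 5: round 2 has {2, 5} and table 5 has {1, 2, 3, 4, 5}, leaving only 6.
Round 2, table 3: round 2 has {2, 5, 6} and table 3 has {2, 3, 4, 5}, leaving only 1.
Round 3, table 2: round 3 has {2, 4, 5, 6} and table 2 has {1, 2, 6}, leaving only 3.
Round 2, table 2: round 2 has {1, 2, 5, 6} and table 2 has {1, 2, 3, 6}, leaving only 4.
Round 2, table 6: round 2 has {1, 2, 4, 5, 6} and table 6 has {2, 5}, leaving only 3.
Round 3, table 6: round 3 has {2, 3, 4, 5, 6} and table 6 has {2, 3, 5}, leaving only 1.
Round 4, table 1: round 4 has {2, 3, 5} and table 1 has {1, 2, 5, 6}, leaving only 4.
Round 6 already has {1, 2, 5} and table 1 already has {1, 2, 4, 5, 6}, so round 6, table 1 must be 3.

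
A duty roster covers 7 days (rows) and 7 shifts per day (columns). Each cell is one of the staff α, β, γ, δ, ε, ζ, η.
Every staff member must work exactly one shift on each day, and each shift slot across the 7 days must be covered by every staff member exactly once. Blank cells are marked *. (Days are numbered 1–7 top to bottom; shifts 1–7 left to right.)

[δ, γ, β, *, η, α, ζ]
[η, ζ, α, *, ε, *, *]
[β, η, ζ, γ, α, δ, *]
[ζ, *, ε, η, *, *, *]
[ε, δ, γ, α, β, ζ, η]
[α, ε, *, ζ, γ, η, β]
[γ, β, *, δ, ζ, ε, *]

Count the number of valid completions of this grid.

1

Day 1, shift 4: eliminating its day and shift leaves {ε}.
Day 2, shift 4: eliminating its day and shift leaves {β}.
Day 2, shift 6: eliminating its day and shift leaves {β, γ}.
Day 2, shift 7: eliminating its day and shift leaves {γ, δ}.
Day 3, shift 7: eliminating its day and shift leaves {ε}.
Day 4, shift 2: eliminating its day and shift leaves {α}.
Day 4, shift 5: eliminating its day and shift leaves {δ}.
Day 4, shift 6: eliminating its day and shift leaves {β, γ}.
Day 4, shift 7: eliminating its day and shift leaves {α, γ, δ}.
Day 6, shift 3: eliminating its day and shift leaves {δ}.
Day 7, shift 3: eliminating its day and shift leaves {η}.
Day 7, shift 7: eliminating its day and shift leaves {α}.
Only one assignment across all blanks avoids any day or shift repeat, giving 1 completion.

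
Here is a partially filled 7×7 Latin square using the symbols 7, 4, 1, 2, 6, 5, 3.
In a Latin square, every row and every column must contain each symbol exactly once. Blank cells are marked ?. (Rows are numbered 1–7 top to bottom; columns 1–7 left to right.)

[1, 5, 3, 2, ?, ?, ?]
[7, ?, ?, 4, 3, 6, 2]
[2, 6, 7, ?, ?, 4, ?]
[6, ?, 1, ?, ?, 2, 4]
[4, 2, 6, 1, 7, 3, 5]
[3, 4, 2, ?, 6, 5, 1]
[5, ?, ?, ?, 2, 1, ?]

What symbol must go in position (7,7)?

Row 1, column 5: row 1 has {1, 2, 5, 3} and column 5 has {7, 2, 6, 3}, leaving only 4.
Row 1, column 6: row 1 has {4, 1, 2, 5, 3} and column 6 has {4, 1, 2, 6, 5, 3}, leaving only 7.
Row 1, column 7: row 1 has {7, 4, 1, 2, 5, 3} and column 7 has {4, 1, 2, 5}, leaving only 6.
Row 2, column 2: row 2 has {7, 4, 2, 6, 3} and column 2 has {4, 2, 6, 5}, leaving only 1.
Row 2, column 3: row 2 has {7, 4, 1, 2, 6, 3} and column 3 has {7, 1, 2, 6, 3}, leaving only 5.
Row 3, column 7: row 3 has {7, 4, 2, 6} and column 7 has {4, 1, 2, 6, 5}, leaving only 3.
Row 7 already has {1, 2, 5} and column 7 already has {4, 1, 2, 6, 5, 3}, so row 7, column 7 must be 7.

7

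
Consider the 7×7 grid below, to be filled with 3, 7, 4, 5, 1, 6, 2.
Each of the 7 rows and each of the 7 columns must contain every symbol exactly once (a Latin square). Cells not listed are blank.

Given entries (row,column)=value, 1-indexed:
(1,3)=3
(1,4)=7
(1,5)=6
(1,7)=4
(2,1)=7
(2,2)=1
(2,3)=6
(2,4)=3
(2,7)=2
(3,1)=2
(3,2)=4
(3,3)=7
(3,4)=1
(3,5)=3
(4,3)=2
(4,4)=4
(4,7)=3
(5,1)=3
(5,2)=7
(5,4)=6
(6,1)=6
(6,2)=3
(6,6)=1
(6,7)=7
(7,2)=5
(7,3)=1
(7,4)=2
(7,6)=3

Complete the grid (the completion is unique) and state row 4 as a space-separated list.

Row 4, column 2: row 4 has {3, 4, 2} and column 2 has {3, 7, 4, 5, 1}, leaving only 6.
Row 1, column 2: row 1 has {3, 7, 4, 6} and column 2 has {3, 7, 4, 5, 1, 6}, leaving only 2.
Row 1, column 6: row 1 has {3, 7, 4, 6, 2} and column 6 has {3, 1}, leaving only 5.
Row 4, column 6: row 4 has {3, 4, 6, 2} and column 6 has {3, 5, 1}, leaving only 7.
Row 1, column 1: row 1 has {3, 7, 4, 5, 6, 2} and column 1 has {3, 7, 6, 2}, leaving only 1.
Row 4, column 1: row 4 has {3, 7, 4, 6, 2} and column 1 has {3, 7, 1, 6, 2}, leaving only 5.
Row 4, column 5: row 4 has {3, 7, 4, 5, 6, 2} and column 5 has {3, 6}, leaving only 1.
So row 4 reads: 5 6 2 4 1 7 3.

5 6 2 4 1 7 3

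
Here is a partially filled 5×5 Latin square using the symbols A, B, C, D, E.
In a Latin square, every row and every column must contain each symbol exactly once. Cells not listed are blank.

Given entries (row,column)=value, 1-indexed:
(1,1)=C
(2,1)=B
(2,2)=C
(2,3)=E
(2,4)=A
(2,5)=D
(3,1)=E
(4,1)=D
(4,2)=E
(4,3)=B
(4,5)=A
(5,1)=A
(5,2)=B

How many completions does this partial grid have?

3

Row 1, column 2: eliminating its row and column leaves {A, D}.
Row 1, column 3: eliminating its row and column leaves {A, D}.
Row 1, column 4: eliminating its row and column leaves {B, D, E}.
Row 1, column 5: eliminating its row and column leaves {B, E}.
Row 3, column 2: eliminating its row and column leaves {A, D}.
Row 3, column 3: eliminating its row and column leaves {A, C, D}.
Row 3, column 4: eliminating its row and column leaves {B, C, D}.
Row 3, column 5: eliminating its row and column leaves {B, C}.
Row 4, column 4: eliminating its row and column leaves {C}.
Row 5, column 3: eliminating its row and column leaves {C, D}.
Row 5, column 4: eliminating its row and column leaves {C, D, E}.
Row 5, column 5: eliminating its row and column leaves {C, E}.
Enumerating the assignments across these blanks that avoid any row or column repeat gives 3 completions.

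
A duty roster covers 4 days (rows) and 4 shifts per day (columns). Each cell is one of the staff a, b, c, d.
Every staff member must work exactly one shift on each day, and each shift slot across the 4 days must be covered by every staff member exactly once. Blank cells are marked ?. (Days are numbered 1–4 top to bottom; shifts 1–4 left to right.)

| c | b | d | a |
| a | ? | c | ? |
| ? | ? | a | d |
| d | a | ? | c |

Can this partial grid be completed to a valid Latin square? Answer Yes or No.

No day or shift among the givens repeats a symbol, and propagating forced cells runs into no contradiction.
One valid completion exists (for instance, c b d a / a d c b / b c a d / d a b c).

Yes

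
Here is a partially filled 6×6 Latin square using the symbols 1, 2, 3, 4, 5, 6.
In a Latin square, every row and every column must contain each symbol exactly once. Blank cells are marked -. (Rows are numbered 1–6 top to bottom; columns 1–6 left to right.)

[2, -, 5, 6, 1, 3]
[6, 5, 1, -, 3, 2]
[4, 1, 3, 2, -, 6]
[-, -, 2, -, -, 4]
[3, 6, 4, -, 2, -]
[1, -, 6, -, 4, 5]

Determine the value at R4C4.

Row 1, column 2: row 1 has {1, 2, 3, 5, 6} and column 2 has {1, 5, 6}, leaving only 4.
Row 2, column 4: row 2 has {1, 2, 3, 5, 6} and column 4 has {2, 6}, leaving only 4.
Row 3, column 5: row 3 has {1, 2, 3, 4, 6} and column 5 has {1, 2, 3, 4}, leaving only 5.
Row 4, column 1: row 4 has {2, 4} and column 1 has {1, 2, 3, 4, 6}, leaving only 5.
Row 4, column 2: row 4 has {2, 4, 5} and column 2 has {1, 4, 5, 6}, leaving only 3.
Row 4 already has {2, 3, 4, 5} and column 4 already has {2, 4, 6}, so row 4, column 4 must be 1.

1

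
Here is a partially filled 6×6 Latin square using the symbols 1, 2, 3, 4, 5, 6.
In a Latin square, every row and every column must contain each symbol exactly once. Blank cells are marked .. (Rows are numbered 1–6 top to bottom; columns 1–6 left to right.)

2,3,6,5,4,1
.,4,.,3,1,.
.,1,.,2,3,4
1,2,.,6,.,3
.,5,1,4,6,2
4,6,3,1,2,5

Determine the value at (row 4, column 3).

Row 2, column 6: row 2 has {1, 3, 4} and column 6 has {1, 2, 3, 4, 5}, leaving only 6.
Row 2, column 1: row 2 has {1, 3, 4, 6} and column 1 has {1, 2, 4}, leaving only 5.
Row 2, column 3: row 2 has {1, 3, 4, 5, 6} and column 3 has {1, 3, 6}, leaving only 2.
Row 3, column 1: row 3 has {1, 2, 3, 4} and column 1 has {1, 2, 4, 5}, leaving only 6.
Row 3, column 3: row 3 has {1, 2, 3, 4, 6} and column 3 has {1, 2, 3, 6}, leaving only 5.
Row 4 already has {1, 2, 3, 6} and column 3 already has {1, 2, 3, 5, 6}, so row 4, column 3 must be 4.

4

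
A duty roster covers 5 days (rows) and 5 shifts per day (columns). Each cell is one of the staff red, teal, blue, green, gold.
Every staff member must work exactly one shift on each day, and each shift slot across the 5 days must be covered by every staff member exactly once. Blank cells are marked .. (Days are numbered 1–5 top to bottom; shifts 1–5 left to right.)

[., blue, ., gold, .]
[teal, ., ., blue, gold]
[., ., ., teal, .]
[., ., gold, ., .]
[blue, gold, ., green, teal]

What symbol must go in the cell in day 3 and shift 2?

green

Day 4, shift 4: day 4 has {gold} and shift 4 has {teal, blue, green, gold}, leaving only red.
Day 4, shift 1: day 4 has {red, gold} and shift 1 has {teal, blue}, leaving only green.
Day 1, shift 1: day 1 has {blue, gold} and shift 1 has {teal, blue, green}, leaving only red.
Day 1, shift 5: day 1 has {red, blue, gold} and shift 5 has {teal, gold}, leaving only green.
Day 1, shift 3: day 1 has {red, blue, green, gold} and shift 3 has {gold}, leaving only teal.
Day 3, shift 1: day 3 has {teal} and shift 1 has {red, teal, blue, green}, leaving only gold.
Day 4, shift 2: day 4 has {red, green, gold} and shift 2 has {blue, gold}, leaving only teal.
Day 4, shift 5: day 4 has {red, teal, green, gold} and shift 5 has {teal, green, gold}, leaving only blue.
Day 3, shift 5: day 3 has {teal, gold} and shift 5 has {teal, blue, green, gold}, leaving only red.
Day 3 already has {red, teal, gold} and shift 2 already has {teal, blue, gold}, so day 3, shift 2 must be green.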